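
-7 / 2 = -3.50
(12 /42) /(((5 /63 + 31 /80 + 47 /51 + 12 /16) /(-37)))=-905760 /183221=-4.94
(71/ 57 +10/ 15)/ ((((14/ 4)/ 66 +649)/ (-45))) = -43164/ 325565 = -0.13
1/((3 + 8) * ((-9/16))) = -16/99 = -0.16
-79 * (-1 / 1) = 79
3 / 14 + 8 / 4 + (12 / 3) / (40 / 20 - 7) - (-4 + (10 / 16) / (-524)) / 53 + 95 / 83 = 1700270861 / 645421280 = 2.63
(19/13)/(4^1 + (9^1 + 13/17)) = 323/3042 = 0.11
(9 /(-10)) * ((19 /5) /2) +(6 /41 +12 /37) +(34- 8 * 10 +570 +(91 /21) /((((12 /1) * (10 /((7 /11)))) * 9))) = 141318267361 /270329400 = 522.76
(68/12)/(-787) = -0.01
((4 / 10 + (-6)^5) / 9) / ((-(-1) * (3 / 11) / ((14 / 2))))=-2993606 / 135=-22174.86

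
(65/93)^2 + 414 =3584911/8649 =414.49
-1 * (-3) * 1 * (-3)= -9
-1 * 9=-9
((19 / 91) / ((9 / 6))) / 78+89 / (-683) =-934606 / 7271901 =-0.13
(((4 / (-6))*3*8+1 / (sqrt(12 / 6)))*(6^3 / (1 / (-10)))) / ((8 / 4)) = 17280 - 540*sqrt(2) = 16516.32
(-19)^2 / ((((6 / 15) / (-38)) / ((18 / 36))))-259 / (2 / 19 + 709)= -462066377 / 26946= -17147.87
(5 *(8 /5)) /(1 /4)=32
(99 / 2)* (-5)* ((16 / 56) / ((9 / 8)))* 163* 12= -860640 / 7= -122948.57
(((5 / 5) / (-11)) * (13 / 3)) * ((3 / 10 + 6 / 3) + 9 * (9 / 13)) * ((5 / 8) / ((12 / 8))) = -1109 / 792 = -1.40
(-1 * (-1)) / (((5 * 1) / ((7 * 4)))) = 28 / 5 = 5.60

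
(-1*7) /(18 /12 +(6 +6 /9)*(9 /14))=-98 /81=-1.21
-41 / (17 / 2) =-82 / 17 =-4.82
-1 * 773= -773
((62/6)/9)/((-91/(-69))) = 713/819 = 0.87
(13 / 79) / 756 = 13 / 59724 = 0.00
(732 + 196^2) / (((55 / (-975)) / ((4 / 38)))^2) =5954410800 / 43681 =136315.81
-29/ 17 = -1.71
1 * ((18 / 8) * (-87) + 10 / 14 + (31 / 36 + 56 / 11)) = -131035 / 693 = -189.08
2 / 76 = 1 / 38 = 0.03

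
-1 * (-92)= 92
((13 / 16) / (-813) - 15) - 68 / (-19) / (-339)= -419245399 / 27928176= -15.01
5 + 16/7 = 51/7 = 7.29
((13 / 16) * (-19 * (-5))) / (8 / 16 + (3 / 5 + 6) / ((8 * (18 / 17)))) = 18525 / 307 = 60.34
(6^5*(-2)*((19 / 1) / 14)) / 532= -1944 / 49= -39.67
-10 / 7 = -1.43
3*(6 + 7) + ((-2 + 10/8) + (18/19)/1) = 2979/76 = 39.20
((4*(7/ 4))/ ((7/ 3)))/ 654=1/ 218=0.00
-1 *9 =-9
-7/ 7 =-1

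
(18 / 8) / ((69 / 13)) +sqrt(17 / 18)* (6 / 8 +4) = 39 / 92 +19* sqrt(34) / 24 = 5.04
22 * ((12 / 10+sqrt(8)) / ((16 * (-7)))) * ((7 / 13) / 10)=-0.04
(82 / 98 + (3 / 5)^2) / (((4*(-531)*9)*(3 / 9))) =-733 / 3902850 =-0.00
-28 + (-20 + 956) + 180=1088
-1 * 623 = -623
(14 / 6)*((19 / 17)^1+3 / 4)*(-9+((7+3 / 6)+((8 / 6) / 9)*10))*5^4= -555625 / 11016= -50.44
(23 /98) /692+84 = 5696567 /67816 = 84.00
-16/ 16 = -1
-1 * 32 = -32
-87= -87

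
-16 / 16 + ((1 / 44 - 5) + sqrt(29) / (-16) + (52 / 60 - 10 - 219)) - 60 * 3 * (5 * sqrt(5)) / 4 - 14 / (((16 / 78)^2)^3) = -4069212125939 / 21626880 - 225 * sqrt(5) - sqrt(29) / 16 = -188658.75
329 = 329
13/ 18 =0.72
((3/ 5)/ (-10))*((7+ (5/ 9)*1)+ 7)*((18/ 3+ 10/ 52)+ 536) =-615569/ 1300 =-473.51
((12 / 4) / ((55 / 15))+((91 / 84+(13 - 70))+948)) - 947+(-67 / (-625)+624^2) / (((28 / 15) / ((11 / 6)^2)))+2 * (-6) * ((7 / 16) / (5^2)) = 107962386219 / 154000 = 701054.46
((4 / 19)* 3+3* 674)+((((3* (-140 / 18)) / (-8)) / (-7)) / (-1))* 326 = 246065 / 114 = 2158.46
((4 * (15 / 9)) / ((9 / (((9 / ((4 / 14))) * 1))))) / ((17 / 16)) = 1120 / 51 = 21.96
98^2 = 9604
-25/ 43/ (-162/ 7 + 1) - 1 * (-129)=171992/ 1333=129.03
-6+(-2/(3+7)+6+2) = 9/5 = 1.80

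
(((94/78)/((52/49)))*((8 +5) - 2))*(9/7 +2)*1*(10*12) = 832370/169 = 4925.27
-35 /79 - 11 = -904 /79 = -11.44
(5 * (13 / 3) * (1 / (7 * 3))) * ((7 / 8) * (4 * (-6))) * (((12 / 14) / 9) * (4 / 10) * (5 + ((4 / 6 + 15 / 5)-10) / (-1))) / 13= -136 / 189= -0.72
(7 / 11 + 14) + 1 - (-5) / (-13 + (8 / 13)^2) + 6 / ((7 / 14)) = 639137 / 23463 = 27.24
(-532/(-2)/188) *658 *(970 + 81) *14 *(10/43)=136987340/43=3185752.09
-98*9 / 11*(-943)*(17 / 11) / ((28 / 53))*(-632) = -16914692844 / 121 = -139790849.95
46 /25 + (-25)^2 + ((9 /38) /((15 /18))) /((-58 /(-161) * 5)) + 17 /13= 225027607 /358150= 628.31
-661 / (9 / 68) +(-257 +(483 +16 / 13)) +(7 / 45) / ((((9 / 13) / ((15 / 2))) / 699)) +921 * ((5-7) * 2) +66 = -1686449 / 234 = -7207.05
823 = 823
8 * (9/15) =24/5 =4.80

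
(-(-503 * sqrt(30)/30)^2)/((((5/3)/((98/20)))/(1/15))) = -12397441/7500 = -1652.99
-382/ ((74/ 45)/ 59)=-507105/ 37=-13705.54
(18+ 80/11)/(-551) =-278/6061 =-0.05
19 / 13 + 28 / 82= 961 / 533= 1.80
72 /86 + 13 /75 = 3259 /3225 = 1.01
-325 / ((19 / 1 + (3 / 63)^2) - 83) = 11025 / 2171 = 5.08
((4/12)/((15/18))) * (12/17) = 24/85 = 0.28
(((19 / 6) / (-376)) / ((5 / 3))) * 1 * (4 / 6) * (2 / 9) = -19 / 25380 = -0.00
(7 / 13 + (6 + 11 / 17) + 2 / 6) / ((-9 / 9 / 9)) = -14955 / 221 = -67.67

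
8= 8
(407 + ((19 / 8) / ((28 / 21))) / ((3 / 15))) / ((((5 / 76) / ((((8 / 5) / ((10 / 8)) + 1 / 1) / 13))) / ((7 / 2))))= 100895529 / 26000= 3880.60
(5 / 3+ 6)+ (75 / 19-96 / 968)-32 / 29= 2082418 / 200013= 10.41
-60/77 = -0.78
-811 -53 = -864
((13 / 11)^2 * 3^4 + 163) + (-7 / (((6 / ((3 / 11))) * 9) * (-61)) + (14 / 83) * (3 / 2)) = 3047765617 / 11027214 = 276.39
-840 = -840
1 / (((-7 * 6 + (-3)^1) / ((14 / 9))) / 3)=-0.10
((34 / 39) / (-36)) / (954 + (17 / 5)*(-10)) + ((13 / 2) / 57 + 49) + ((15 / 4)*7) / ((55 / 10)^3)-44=86102205407 / 16332647760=5.27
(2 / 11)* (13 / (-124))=-13 / 682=-0.02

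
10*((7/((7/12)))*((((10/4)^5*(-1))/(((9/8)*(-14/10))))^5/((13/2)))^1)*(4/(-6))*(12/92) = -4656612873077392578125/3165210947808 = -1471185633.39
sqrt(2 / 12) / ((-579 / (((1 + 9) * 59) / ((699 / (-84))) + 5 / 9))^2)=21760675225 * sqrt(6) / 8845150743414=0.01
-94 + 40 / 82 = -3834 / 41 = -93.51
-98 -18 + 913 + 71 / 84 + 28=69371 / 84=825.85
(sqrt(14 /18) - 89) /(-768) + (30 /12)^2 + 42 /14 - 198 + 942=578585 /768 - sqrt(7) /2304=753.36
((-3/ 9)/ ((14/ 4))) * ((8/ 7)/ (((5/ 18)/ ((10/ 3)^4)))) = -64000/ 1323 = -48.37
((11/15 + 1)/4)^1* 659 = 8567/30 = 285.57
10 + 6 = 16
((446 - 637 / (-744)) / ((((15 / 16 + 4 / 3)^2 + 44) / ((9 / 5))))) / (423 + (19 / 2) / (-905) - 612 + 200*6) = 103983162048 / 6424686914597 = 0.02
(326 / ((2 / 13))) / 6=2119 / 6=353.17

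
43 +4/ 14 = 303/ 7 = 43.29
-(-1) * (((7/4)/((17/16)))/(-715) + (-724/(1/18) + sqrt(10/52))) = -158403988/12155 + sqrt(130)/26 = -13031.56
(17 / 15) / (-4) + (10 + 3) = 763 / 60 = 12.72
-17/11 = -1.55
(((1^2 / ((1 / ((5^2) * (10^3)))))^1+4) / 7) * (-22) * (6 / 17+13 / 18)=-12927068 / 153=-84490.64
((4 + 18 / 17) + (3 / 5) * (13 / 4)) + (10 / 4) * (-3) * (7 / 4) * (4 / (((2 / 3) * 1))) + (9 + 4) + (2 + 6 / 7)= -33251 / 595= -55.88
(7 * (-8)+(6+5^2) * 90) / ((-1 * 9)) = -2734 / 9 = -303.78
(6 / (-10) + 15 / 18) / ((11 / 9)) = 21 / 110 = 0.19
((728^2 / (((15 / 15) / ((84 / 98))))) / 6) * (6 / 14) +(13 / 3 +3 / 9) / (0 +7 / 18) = 32460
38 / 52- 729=-728.27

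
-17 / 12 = -1.42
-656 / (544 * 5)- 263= -44751 / 170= -263.24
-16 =-16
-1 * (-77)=77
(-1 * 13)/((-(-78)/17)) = -17/6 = -2.83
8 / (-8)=-1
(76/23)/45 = 76/1035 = 0.07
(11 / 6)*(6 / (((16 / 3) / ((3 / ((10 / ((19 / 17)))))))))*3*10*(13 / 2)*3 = 220077 / 544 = 404.55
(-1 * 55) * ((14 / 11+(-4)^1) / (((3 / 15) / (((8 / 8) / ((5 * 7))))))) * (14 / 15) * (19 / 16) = 95 / 4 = 23.75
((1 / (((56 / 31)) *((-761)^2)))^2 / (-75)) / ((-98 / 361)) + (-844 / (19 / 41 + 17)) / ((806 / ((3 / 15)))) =-6687569866077990823183 / 557647933685207852323200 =-0.01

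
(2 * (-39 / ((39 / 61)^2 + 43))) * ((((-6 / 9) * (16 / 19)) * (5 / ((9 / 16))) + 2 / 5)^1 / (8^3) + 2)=-63242521589 / 17677186560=-3.58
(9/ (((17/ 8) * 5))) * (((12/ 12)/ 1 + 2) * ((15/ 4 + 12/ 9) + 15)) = 4338/ 85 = 51.04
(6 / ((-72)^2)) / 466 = 1 / 402624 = 0.00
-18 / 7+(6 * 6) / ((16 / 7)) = 369 / 28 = 13.18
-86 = -86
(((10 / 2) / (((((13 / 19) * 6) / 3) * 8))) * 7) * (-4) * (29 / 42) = -2755 / 312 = -8.83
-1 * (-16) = 16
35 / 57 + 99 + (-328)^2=6137966 / 57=107683.61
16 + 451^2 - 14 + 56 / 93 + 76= 18923603 / 93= 203479.60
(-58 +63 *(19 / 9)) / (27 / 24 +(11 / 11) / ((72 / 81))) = 100 / 3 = 33.33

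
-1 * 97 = -97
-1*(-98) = 98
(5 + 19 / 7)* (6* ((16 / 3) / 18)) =96 / 7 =13.71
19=19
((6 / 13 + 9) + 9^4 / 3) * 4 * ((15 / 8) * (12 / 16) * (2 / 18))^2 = 214.50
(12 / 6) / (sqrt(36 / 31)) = sqrt(31) / 3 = 1.86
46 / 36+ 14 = 275 / 18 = 15.28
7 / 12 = 0.58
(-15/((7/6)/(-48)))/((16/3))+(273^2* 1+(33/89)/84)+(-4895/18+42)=1668974557/22428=74414.77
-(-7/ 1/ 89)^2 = -49/ 7921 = -0.01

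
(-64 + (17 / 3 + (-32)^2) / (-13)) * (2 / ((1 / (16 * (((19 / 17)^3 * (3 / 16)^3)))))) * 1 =-42.17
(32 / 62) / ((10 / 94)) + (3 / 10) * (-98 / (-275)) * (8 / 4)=215914 / 42625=5.07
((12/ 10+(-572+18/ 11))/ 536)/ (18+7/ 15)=-11739/ 204149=-0.06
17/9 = 1.89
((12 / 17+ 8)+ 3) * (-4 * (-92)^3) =619835648 / 17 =36460920.47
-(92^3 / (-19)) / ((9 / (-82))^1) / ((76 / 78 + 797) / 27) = -12634.44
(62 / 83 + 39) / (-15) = -3299 / 1245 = -2.65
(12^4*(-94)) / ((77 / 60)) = -116951040 / 77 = -1518844.68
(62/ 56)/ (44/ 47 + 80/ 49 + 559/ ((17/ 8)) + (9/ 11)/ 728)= 49587538/ 11897179009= 0.00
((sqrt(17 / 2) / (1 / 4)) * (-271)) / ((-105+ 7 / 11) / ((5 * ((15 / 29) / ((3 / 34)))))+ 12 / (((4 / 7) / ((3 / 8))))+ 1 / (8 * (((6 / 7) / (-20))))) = -60812400 * sqrt(34) / 156821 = -2261.14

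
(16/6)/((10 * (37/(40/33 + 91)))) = 12172/18315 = 0.66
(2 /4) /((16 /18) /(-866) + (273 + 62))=3897 /2610982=0.00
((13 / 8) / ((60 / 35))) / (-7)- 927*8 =-711949 / 96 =-7416.14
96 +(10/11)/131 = 138346/1441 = 96.01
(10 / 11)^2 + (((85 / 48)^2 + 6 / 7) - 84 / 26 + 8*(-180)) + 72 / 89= -3245921520013 / 2257871616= -1437.60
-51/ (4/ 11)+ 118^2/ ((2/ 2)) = 55135/ 4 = 13783.75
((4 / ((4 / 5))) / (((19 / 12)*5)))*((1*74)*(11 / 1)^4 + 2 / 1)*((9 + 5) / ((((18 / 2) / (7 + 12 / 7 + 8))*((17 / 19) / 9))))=3042288288 / 17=178958134.59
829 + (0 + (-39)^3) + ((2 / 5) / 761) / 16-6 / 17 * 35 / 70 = -30267496503 / 517480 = -58490.18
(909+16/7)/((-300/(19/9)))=-121201/18900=-6.41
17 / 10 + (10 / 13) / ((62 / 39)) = 677 / 310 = 2.18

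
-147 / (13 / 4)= -45.23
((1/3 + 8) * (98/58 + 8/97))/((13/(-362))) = -411.22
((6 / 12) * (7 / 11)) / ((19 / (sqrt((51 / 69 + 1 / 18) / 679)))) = 7 * sqrt(209714) / 5595348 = 0.00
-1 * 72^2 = -5184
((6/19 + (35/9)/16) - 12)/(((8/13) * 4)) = -406939/87552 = -4.65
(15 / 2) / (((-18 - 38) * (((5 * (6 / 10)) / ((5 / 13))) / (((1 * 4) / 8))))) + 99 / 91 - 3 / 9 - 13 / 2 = -7181 / 1248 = -5.75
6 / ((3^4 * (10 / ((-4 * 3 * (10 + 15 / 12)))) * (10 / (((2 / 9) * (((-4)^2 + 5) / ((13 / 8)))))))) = -56 / 195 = -0.29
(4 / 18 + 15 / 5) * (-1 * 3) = -29 / 3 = -9.67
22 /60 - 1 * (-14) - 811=-23899 /30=-796.63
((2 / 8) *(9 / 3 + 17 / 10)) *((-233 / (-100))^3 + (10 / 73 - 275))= -899655124753 / 2920000000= -308.10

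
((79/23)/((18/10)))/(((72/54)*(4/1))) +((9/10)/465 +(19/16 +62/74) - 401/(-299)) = 766746943/205771800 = 3.73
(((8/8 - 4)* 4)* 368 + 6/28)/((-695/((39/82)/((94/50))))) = 12055095/7499884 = 1.61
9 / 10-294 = -2931 / 10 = -293.10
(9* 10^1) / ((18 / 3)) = 15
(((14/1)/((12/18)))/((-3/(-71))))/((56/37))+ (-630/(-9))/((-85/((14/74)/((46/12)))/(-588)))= 352.27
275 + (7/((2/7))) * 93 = 5107/2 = 2553.50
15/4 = 3.75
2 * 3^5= 486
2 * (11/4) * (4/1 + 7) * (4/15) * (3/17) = 242/85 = 2.85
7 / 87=0.08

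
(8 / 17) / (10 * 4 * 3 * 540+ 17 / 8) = 64 / 8813089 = 0.00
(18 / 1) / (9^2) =2 / 9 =0.22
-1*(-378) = 378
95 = 95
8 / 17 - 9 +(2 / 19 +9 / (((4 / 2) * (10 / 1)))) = -7.97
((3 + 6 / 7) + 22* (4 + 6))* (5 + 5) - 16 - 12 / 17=264402 / 119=2221.87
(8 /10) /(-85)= -4 /425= -0.01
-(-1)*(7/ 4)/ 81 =7/ 324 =0.02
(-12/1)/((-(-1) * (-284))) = 3/71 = 0.04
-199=-199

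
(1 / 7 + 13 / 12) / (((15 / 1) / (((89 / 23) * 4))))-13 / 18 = 2623 / 4830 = 0.54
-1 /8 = -0.12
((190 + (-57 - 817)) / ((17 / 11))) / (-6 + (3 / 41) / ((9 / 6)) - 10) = 51414 / 1853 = 27.75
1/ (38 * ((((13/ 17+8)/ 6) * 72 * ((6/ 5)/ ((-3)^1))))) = -85/ 135888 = -0.00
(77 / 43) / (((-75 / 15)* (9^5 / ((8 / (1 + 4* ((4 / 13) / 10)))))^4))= -1125988864000 / 14846021489257994762857478763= -0.00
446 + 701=1147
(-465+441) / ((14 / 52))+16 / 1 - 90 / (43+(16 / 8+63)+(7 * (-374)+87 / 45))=-19252502 / 263347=-73.11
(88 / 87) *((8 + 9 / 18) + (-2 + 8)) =44 / 3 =14.67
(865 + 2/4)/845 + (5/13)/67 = 116627/113230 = 1.03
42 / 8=21 / 4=5.25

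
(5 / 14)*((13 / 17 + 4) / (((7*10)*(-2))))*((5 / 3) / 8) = -135 / 53312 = -0.00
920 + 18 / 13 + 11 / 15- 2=179423 / 195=920.12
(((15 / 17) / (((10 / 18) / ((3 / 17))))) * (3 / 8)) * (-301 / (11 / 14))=-512001 / 12716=-40.26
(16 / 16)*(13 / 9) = 1.44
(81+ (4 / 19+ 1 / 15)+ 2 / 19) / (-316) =-11597 / 45030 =-0.26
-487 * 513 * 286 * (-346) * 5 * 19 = 2348616261420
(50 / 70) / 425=1 / 595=0.00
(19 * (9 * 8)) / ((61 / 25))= 34200 / 61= 560.66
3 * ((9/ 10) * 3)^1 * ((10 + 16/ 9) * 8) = 3816/ 5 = 763.20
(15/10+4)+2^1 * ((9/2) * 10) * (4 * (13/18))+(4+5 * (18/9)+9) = 288.50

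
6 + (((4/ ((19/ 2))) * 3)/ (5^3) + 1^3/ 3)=6.34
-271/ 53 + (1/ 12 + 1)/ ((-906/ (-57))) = -969013/ 192072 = -5.05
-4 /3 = -1.33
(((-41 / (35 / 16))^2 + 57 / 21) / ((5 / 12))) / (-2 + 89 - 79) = 1300983 / 12250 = 106.20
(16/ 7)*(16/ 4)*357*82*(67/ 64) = 280194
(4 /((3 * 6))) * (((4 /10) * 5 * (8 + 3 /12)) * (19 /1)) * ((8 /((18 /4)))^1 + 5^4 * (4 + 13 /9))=6403969 /27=237184.04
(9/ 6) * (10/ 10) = 3/ 2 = 1.50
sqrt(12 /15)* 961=1922* sqrt(5) /5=859.54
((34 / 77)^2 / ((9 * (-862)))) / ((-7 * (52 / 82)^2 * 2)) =485809 / 108829332612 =0.00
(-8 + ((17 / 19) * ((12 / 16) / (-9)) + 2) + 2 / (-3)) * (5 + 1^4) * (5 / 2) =-7685 / 76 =-101.12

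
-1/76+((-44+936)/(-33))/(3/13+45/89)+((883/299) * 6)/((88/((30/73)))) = -38835512735/1060006428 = -36.64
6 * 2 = 12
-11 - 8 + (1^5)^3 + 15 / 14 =-237 / 14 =-16.93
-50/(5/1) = -10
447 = 447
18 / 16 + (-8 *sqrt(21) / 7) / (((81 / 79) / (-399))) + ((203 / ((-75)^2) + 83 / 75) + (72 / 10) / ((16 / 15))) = 405799 / 45000 + 12008 *sqrt(21) / 27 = 2047.08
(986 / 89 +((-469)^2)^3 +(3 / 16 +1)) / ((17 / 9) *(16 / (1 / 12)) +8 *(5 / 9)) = 136392206419909684899 / 4704896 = 28989420046672.59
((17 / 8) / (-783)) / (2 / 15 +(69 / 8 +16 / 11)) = -55 / 206973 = -0.00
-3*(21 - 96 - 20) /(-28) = -285 /28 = -10.18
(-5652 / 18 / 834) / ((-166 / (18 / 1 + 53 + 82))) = 8007 / 23074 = 0.35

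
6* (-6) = -36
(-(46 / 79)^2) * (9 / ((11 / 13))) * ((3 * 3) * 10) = -22281480 / 68651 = -324.56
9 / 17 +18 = 315 / 17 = 18.53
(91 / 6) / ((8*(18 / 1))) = 91 / 864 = 0.11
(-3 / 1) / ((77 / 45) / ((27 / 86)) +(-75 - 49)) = 3645 / 144038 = 0.03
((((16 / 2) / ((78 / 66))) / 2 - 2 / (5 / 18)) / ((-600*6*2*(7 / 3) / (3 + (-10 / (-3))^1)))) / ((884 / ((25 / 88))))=589 / 1274232960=0.00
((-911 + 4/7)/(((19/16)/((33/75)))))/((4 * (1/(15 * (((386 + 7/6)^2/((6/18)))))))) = -378298851887/665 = -568870453.97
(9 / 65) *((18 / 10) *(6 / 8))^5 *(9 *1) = 1162261467 / 208000000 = 5.59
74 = 74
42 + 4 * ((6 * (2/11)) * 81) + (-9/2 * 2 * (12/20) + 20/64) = 343523/880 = 390.37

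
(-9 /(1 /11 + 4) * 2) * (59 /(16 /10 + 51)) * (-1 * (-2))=-2596 /263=-9.87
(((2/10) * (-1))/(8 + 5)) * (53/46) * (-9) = 477/2990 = 0.16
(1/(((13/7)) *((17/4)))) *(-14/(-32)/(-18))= -0.00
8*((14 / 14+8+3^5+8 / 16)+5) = 2060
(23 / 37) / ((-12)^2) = 23 / 5328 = 0.00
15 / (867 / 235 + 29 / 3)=10575 / 9416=1.12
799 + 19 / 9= 7210 / 9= 801.11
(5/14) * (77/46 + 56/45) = 863/828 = 1.04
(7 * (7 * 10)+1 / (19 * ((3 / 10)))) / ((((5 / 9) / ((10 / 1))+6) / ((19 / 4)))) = 384.50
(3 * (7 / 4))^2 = 27.56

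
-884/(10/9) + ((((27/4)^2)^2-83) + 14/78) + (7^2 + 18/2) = 62675603/49920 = 1255.52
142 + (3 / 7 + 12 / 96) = 7983 / 56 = 142.55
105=105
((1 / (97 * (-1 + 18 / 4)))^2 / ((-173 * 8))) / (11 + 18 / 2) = -1 / 3190403720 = -0.00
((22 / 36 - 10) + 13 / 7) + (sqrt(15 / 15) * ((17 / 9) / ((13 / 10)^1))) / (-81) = -1001677 / 132678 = -7.55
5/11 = 0.45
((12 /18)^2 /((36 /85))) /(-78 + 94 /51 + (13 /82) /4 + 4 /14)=-3317720 /239748309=-0.01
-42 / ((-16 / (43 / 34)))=903 / 272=3.32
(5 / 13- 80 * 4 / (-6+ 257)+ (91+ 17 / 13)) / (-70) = -59659 / 45682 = -1.31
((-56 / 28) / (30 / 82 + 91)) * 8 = -328 / 1873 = -0.18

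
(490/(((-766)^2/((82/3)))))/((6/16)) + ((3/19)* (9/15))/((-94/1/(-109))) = 2012731981/11789394930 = 0.17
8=8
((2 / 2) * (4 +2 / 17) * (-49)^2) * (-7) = -1176490 / 17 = -69205.29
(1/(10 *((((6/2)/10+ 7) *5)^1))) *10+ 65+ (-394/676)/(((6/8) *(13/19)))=30740999/481143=63.89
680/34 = 20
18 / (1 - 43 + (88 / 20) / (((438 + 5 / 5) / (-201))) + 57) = 4390 / 3167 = 1.39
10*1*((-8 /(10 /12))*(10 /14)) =-480 /7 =-68.57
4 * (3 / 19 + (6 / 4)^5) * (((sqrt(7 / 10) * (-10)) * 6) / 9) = -1571 * sqrt(70) / 76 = -172.95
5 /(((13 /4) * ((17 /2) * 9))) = 40 /1989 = 0.02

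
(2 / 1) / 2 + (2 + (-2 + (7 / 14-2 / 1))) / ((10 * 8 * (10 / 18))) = 773 / 800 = 0.97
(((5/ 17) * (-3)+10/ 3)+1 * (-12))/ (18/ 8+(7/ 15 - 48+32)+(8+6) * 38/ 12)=-9740/ 31671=-0.31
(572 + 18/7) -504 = 494/7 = 70.57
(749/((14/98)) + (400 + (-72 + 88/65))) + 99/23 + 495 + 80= 9196729/1495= 6151.66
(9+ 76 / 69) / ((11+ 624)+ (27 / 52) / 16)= 579904 / 36455943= 0.02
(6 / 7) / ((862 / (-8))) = -24 / 3017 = -0.01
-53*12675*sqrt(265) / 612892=-12675*sqrt(265) / 11564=-17.84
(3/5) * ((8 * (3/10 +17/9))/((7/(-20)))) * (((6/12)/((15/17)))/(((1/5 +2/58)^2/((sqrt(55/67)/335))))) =-331354 * sqrt(3685)/24038595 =-0.84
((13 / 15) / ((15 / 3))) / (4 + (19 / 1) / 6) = 26 / 1075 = 0.02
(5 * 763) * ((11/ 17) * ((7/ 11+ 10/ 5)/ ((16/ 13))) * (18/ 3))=4314765/ 136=31726.21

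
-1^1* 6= -6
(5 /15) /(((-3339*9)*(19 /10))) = -10 /1712907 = -0.00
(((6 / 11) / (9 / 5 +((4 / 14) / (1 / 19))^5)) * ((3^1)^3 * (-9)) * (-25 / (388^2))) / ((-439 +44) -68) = -1531537875 / 151936075518902488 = -0.00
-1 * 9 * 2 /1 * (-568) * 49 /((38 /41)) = 10270008 /19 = 540526.74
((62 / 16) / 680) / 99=31 / 538560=0.00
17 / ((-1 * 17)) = -1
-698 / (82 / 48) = -408.59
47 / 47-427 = -426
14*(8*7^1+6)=868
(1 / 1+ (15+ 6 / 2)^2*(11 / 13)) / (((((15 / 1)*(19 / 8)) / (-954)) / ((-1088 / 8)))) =1237584768 / 1235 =1002092.93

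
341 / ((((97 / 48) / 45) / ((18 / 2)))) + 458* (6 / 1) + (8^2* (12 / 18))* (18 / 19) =131090820 / 1843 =71129.04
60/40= 1.50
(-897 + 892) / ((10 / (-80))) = 40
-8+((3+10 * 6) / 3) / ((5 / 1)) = -19 / 5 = -3.80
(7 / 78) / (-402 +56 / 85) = -0.00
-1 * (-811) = 811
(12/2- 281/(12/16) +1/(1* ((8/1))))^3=-691979951125/13824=-50056420.08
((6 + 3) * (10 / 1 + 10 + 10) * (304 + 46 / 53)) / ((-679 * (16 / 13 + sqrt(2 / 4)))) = -1814866560 / 12343541 + 737289540 * sqrt(2) / 12343541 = -62.56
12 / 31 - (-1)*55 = 1717 / 31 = 55.39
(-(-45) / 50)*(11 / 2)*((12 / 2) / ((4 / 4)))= 297 / 10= 29.70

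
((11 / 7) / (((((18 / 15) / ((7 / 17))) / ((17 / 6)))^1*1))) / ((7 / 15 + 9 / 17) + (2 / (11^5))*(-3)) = 752913425 / 490865088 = 1.53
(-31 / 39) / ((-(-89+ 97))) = 31 / 312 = 0.10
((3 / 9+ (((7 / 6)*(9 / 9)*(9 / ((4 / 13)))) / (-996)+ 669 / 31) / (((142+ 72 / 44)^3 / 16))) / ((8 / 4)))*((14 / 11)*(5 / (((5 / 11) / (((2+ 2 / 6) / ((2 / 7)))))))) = 6964448063854757 / 365353731936000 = 19.06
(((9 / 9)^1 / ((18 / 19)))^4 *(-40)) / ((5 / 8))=-521284 / 6561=-79.45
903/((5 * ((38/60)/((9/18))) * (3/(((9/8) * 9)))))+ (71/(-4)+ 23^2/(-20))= 332123/760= 437.00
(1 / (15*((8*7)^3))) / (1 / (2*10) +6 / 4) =1 / 4083072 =0.00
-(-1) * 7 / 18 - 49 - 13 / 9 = -901 / 18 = -50.06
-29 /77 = -0.38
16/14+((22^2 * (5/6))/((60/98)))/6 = 41935/378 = 110.94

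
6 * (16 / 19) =96 / 19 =5.05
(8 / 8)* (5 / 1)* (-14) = -70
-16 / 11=-1.45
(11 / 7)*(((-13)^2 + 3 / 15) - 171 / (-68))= 642213 / 2380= 269.84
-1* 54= -54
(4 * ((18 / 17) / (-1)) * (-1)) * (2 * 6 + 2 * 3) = 1296 / 17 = 76.24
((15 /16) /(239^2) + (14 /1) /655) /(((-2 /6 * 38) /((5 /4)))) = -38414787 /18198293632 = -0.00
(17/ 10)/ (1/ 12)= 102/ 5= 20.40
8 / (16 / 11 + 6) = 44 / 41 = 1.07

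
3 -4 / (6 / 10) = -11 / 3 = -3.67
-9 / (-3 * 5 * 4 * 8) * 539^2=871563 / 160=5447.27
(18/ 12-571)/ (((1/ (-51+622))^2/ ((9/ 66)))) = -1114082097/ 44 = -25320047.66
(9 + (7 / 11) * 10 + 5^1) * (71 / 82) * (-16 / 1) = -127232 / 451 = -282.11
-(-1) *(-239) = -239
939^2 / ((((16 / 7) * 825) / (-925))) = -432510.87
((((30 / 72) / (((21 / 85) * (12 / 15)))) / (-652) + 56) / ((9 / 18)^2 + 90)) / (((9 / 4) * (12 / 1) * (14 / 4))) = 36801971 / 5605148808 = 0.01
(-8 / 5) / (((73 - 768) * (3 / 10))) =16 / 2085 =0.01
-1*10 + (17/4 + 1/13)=-295/52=-5.67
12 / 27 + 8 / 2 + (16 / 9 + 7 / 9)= 7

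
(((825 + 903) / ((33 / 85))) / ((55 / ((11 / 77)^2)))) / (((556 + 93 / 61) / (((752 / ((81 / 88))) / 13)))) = 399269888 / 2144709567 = 0.19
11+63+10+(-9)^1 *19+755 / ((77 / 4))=-3679 / 77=-47.78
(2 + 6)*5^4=5000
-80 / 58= -40 / 29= -1.38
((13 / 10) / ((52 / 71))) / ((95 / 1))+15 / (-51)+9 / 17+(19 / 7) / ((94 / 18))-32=-663664297 / 21253400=-31.23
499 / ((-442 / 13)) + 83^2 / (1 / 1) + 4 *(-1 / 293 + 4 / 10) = 342489071 / 49810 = 6875.91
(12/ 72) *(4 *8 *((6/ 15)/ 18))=0.12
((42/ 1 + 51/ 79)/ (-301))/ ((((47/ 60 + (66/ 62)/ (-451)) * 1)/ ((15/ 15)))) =-0.18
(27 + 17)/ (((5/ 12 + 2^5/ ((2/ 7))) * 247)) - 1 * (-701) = 233575831/ 333203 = 701.00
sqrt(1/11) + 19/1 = 19.30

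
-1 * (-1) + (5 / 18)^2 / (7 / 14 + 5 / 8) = 779 / 729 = 1.07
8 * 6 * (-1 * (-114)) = 5472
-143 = -143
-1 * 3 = -3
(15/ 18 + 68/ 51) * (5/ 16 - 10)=-2015/ 96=-20.99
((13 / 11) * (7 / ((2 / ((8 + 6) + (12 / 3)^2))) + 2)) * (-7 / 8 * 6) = -29211 / 44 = -663.89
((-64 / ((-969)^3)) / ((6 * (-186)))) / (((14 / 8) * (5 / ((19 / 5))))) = -0.00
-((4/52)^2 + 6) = -1015/169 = -6.01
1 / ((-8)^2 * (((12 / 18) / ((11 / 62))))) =33 / 7936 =0.00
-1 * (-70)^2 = -4900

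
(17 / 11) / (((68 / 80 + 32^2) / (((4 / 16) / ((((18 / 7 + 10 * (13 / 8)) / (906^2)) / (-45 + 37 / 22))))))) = -54757969560 / 76884247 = -712.21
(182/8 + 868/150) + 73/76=84067/2850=29.50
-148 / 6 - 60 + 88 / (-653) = -166126 / 1959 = -84.80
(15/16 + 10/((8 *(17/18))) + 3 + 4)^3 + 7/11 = 175964473485/221360128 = 794.92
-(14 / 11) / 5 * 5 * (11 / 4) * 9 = -63 / 2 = -31.50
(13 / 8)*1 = 13 / 8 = 1.62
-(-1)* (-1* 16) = -16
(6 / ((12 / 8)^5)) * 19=1216 / 81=15.01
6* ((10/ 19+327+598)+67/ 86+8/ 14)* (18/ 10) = 286243659/ 28595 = 10010.27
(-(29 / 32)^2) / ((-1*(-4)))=-841 / 4096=-0.21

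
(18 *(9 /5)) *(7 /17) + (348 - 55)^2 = 7298299 /85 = 85862.34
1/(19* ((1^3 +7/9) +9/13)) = 117/5491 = 0.02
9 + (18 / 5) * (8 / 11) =639 / 55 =11.62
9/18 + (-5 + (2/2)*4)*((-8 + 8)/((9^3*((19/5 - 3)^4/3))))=0.50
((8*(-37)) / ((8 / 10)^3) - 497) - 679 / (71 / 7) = -648695 / 568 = -1142.07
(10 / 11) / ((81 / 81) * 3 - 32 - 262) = -10 / 3201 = -0.00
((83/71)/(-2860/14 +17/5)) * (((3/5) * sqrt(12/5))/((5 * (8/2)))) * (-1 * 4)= 3486 * sqrt(15)/12480025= 0.00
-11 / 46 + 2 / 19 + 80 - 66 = 12119 / 874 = 13.87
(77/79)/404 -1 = -31839/31916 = -1.00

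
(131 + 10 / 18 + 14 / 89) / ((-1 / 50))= -5275100 / 801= -6585.64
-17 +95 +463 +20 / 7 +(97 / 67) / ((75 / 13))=19139002 / 35175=544.11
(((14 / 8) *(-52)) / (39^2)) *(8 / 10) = -28 / 585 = -0.05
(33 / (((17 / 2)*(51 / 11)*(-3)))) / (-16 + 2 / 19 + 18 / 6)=4598 / 212415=0.02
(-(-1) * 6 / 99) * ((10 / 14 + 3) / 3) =52 / 693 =0.08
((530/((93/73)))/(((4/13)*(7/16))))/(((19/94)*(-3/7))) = -189116720/5301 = -35675.67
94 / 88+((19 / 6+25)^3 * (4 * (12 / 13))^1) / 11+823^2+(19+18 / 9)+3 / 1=271202555 / 396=684854.94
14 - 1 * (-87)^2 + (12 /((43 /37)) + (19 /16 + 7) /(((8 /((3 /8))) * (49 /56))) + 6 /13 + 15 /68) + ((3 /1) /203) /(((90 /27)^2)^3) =-4157810647787429 /551174000000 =-7543.55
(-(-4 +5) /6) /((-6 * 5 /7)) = 0.04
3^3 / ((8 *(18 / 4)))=3 / 4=0.75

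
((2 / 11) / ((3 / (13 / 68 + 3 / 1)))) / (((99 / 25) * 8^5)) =5425 / 3639803904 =0.00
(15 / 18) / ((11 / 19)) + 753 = 49793 / 66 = 754.44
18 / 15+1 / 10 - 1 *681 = -6797 / 10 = -679.70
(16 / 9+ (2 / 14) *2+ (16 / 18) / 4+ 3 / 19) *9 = 2925 / 133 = 21.99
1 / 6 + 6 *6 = 217 / 6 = 36.17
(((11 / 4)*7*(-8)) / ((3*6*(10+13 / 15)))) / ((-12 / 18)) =385 / 326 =1.18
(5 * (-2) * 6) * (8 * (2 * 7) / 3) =-2240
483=483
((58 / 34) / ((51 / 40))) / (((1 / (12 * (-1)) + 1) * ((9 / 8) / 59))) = 2190080 / 28611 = 76.55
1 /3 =0.33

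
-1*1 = -1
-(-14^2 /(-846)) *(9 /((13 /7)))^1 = -686 /611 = -1.12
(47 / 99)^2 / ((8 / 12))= 2209 / 6534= 0.34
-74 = -74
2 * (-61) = -122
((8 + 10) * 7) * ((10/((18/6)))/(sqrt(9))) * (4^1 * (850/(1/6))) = 2856000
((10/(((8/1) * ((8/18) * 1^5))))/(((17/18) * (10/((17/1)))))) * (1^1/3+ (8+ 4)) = 999/16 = 62.44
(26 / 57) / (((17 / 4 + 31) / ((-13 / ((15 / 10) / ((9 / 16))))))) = -169 / 2679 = -0.06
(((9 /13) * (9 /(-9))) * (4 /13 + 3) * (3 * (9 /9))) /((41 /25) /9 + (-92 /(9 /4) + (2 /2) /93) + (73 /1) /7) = 18895275 /83249569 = 0.23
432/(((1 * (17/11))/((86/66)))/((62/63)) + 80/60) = 3455136/20303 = 170.18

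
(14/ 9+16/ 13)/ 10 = 163/ 585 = 0.28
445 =445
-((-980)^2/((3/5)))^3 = -110730297608000000000/27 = -4101122133629629629.63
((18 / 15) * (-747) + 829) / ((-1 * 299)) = 337 / 1495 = 0.23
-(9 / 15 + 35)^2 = -31684 / 25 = -1267.36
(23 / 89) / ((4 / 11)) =0.71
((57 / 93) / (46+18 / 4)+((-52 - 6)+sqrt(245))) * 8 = -1452480 / 3131+56 * sqrt(5) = -338.68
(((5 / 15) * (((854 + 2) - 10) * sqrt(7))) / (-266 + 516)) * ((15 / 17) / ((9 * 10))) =47 * sqrt(7) / 4250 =0.03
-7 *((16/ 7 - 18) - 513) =3701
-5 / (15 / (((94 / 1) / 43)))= -94 / 129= -0.73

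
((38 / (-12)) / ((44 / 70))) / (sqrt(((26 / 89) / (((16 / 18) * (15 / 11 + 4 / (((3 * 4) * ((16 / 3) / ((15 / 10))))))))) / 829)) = -665 * sqrt(1202777862) / 75504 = -305.45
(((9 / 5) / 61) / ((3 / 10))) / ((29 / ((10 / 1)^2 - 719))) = -3714 / 1769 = -2.10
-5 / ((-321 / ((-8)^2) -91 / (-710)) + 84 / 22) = 1249600 / 267233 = 4.68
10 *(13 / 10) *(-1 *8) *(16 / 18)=-832 / 9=-92.44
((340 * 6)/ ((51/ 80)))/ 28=800/ 7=114.29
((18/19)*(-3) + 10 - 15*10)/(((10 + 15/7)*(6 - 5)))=-18998/1615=-11.76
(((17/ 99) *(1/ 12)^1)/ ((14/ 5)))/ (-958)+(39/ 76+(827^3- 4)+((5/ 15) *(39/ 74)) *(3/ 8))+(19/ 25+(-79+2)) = 79193910953525553571/ 140015244600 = 565609203.34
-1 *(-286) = 286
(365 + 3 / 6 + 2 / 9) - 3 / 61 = 401509 / 1098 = 365.67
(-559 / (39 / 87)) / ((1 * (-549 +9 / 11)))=13717 / 6030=2.27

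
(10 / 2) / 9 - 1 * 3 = -22 / 9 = -2.44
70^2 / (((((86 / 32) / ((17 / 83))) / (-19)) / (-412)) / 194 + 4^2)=289147532800 / 944155719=306.25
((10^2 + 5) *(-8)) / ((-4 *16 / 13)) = 1365 / 8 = 170.62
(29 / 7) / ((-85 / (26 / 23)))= -754 / 13685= -0.06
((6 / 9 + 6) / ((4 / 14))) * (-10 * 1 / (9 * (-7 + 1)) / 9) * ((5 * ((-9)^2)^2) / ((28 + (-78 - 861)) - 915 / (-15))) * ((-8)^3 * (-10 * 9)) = -853835.29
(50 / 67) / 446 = 25 / 14941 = 0.00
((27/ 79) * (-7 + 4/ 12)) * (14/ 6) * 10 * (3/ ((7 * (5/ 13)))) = -4680/ 79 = -59.24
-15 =-15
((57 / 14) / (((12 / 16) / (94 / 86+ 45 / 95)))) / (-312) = -320 / 11739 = -0.03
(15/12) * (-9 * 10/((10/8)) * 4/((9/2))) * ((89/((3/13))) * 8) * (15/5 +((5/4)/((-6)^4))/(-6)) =-539780995/729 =-740440.32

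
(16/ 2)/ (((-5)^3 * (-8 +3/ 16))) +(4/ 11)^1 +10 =1782658/ 171875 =10.37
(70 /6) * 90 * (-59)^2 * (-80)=-292404000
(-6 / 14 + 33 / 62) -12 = -5163 / 434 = -11.90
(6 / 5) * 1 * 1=6 / 5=1.20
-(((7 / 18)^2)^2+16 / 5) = -1691621 / 524880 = -3.22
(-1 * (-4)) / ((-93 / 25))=-100 / 93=-1.08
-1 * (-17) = 17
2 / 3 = 0.67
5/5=1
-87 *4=-348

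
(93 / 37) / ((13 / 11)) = 1023 / 481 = 2.13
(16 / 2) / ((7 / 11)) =88 / 7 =12.57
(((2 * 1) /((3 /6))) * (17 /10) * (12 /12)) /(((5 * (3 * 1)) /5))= 34 /15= 2.27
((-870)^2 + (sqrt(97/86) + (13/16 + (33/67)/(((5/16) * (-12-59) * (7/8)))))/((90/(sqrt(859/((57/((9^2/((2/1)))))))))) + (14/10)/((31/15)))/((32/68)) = 35646467 * sqrt(97926)/24294950400 + 17 * sqrt(204224673)/392160 + 398886657/248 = 1608415.02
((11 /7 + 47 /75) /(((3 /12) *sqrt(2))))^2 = 10653728 /275625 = 38.65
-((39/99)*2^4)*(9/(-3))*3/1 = 624/11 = 56.73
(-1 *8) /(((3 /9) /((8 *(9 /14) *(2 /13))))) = -1728 /91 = -18.99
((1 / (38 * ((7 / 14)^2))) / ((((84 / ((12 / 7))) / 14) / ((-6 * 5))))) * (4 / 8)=-60 / 133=-0.45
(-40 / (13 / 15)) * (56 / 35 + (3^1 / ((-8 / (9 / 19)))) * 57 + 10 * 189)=-1128885 / 13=-86837.31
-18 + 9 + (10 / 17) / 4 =-301 / 34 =-8.85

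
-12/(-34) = 6/17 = 0.35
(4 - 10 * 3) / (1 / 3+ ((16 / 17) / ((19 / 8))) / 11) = -277134 / 3937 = -70.39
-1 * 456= -456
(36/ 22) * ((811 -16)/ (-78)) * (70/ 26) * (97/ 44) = -8097075/ 81796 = -98.99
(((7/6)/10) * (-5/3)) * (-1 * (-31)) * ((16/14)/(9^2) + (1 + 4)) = -88133/2916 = -30.22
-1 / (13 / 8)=-8 / 13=-0.62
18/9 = 2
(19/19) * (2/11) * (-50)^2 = 5000/11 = 454.55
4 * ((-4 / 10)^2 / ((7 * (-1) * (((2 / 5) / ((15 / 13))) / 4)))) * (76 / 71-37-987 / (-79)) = 12619392 / 510419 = 24.72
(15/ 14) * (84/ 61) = 90/ 61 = 1.48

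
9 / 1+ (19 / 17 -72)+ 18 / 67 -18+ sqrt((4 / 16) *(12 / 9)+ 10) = -90680 / 1139+ sqrt(93) / 3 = -76.40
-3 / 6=-1 / 2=-0.50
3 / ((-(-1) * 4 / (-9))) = -27 / 4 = -6.75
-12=-12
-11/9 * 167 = -1837/9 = -204.11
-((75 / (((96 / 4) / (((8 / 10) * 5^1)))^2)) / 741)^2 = -625 / 79067664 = -0.00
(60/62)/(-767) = -30/23777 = -0.00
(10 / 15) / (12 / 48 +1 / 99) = 264 / 103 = 2.56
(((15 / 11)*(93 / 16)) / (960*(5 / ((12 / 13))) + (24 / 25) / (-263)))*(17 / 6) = 51975375 / 12034871552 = 0.00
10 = 10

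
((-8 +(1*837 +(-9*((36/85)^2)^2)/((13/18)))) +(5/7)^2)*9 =248124357512478/33251798125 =7461.98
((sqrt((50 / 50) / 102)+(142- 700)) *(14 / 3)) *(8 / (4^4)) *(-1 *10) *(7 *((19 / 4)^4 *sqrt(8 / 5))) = 6385729 *sqrt(10) *(56916- sqrt(102)) / 313344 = 3667299.68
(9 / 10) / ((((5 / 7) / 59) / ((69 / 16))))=320.59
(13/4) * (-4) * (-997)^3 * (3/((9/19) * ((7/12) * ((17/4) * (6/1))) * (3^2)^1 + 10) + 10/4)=730576165252843/22318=32734840274.79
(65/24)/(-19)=-65/456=-0.14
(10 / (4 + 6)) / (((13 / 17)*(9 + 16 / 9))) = 153 / 1261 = 0.12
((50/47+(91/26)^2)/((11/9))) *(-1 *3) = -67581/2068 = -32.68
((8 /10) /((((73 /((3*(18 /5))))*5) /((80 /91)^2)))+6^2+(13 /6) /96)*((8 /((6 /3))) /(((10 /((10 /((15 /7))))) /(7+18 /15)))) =2572629118921 /4663386000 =551.67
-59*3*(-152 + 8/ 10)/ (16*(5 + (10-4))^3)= 33453/ 26620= 1.26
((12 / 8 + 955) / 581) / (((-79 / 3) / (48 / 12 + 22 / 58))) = -728853 / 2662142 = -0.27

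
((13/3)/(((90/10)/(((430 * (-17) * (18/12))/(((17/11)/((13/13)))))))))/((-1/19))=584155/9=64906.11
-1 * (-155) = 155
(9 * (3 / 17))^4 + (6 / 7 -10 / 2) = 1297978 / 584647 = 2.22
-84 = -84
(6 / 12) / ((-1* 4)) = -1 / 8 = -0.12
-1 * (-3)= 3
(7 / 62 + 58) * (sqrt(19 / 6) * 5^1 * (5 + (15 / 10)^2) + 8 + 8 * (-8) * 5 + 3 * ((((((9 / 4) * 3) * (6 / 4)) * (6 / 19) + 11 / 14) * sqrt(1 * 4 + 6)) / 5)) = -562068 / 31 + 22904271 * sqrt(10) / 164920 + 174145 * sqrt(114) / 496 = -13943.34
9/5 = 1.80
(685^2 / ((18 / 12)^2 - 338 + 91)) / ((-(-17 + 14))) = -1876900 / 2937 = -639.05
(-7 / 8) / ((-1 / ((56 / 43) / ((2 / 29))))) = 1421 / 86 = 16.52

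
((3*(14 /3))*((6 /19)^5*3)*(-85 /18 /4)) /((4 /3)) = -289170 /2476099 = -0.12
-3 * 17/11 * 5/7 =-3.31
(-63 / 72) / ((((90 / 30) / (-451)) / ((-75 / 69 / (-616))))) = 1025 / 4416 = 0.23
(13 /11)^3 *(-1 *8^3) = -1124864 /1331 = -845.13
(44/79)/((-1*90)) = -22/3555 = -0.01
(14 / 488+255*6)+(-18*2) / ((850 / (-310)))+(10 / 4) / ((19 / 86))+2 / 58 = 1554.51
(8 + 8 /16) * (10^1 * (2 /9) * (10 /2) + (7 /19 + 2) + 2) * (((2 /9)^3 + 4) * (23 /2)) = 756568187 /124659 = 6069.10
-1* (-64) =64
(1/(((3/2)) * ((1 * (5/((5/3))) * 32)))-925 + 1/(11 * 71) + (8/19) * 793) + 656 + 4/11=139462711/2136816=65.27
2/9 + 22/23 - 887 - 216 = -228077/207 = -1101.82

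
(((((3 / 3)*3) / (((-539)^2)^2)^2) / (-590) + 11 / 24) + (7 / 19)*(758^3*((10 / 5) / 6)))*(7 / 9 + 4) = 81626744600591900627167054027420699 / 319430017606786275865408040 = 255538741.20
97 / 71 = 1.37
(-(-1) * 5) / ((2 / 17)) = 85 / 2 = 42.50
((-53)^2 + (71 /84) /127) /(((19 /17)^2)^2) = 2502830626643 /1390264428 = 1800.26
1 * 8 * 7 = 56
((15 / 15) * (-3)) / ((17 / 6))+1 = -1 / 17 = -0.06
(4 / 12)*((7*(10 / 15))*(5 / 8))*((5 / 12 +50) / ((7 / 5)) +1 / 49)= 105935 / 3024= 35.03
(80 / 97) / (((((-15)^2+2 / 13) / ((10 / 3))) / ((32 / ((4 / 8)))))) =665600 / 851757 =0.78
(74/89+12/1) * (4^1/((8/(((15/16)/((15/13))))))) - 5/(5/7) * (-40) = 406143/1424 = 285.21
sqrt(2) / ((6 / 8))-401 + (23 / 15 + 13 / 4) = -23773 / 60 + 4 * sqrt(2) / 3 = -394.33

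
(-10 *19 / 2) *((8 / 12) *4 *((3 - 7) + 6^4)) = -981920 / 3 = -327306.67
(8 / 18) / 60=1 / 135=0.01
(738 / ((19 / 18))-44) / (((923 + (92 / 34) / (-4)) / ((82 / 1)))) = 34705024 / 595821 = 58.25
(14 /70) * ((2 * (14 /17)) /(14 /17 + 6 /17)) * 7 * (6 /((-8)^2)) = 147 /800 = 0.18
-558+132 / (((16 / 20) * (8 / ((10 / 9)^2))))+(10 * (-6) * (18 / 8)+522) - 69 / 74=-146323 / 999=-146.47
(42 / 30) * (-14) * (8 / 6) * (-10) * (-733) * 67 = -38503024 / 3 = -12834341.33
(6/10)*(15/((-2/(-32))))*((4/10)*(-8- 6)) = -4032/5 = -806.40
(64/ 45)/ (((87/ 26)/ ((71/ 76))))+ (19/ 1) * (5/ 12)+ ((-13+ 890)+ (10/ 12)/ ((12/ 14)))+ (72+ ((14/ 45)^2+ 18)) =1089423461/ 1115775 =976.38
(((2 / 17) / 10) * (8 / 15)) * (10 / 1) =16 / 255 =0.06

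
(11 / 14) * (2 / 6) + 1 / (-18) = 0.21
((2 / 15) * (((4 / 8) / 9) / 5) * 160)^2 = 1024 / 18225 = 0.06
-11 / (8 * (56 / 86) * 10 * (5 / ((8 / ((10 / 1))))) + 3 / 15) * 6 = -14190 / 70043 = -0.20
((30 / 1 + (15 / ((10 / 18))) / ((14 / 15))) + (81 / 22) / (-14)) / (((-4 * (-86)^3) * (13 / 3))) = 54207 / 10187072896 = 0.00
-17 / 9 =-1.89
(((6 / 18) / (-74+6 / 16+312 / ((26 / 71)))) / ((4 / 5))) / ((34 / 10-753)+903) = 50 / 14328327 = 0.00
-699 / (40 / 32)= -2796 / 5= -559.20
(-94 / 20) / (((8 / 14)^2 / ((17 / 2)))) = -39151 / 320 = -122.35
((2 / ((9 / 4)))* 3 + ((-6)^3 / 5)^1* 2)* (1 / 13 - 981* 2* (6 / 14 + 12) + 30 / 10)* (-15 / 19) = -2786739952 / 1729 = -1611764.00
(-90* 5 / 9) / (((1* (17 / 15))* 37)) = -750 / 629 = -1.19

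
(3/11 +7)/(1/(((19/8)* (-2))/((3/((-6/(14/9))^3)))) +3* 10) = 4986360/20576281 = 0.24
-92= -92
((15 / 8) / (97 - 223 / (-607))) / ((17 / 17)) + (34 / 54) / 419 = 111042737 / 5348967408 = 0.02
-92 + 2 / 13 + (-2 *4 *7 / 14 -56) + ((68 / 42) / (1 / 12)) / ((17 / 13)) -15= -13831 / 91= -151.99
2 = 2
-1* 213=-213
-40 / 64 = -5 / 8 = -0.62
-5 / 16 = -0.31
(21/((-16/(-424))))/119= 159/34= 4.68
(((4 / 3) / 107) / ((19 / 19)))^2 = 16 / 103041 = 0.00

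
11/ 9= 1.22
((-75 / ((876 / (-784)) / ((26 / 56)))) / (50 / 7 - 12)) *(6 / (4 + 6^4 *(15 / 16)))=-47775 / 1512779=-0.03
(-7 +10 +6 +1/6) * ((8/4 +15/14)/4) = 2365/336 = 7.04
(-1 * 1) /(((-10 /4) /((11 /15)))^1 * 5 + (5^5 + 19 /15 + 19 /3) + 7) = -110 /343481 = -0.00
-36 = -36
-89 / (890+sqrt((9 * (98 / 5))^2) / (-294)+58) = -445 / 4737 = -0.09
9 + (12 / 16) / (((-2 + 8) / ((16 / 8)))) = 37 / 4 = 9.25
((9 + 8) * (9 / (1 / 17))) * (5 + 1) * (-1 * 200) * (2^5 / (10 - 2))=-12484800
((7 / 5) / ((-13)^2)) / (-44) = -7 / 37180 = -0.00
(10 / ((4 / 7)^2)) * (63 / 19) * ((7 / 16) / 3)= 36015 / 2432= 14.81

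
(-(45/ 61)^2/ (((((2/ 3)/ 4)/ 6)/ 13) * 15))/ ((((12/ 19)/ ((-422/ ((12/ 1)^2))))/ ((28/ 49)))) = 2345265/ 52094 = 45.02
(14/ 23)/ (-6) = -7/ 69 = -0.10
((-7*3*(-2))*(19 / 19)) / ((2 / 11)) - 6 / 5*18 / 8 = 2283 / 10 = 228.30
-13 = -13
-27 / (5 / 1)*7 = -189 / 5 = -37.80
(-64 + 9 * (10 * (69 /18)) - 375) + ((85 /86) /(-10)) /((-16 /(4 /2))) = -129327 /1376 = -93.99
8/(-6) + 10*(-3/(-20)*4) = 14/3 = 4.67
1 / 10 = 0.10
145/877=0.17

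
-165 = -165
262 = 262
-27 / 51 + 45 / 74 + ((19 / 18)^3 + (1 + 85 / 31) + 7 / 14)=625077977 / 113718168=5.50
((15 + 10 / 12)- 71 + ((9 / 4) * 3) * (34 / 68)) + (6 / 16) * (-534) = -6049 / 24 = -252.04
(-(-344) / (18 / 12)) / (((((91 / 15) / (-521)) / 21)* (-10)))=537672 / 13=41359.38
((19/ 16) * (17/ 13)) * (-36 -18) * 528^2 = -303909408/ 13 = -23377646.77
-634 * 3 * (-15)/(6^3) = 1585/12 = 132.08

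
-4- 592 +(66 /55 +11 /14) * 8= -580.11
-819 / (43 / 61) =-49959 / 43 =-1161.84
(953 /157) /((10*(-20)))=-953 /31400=-0.03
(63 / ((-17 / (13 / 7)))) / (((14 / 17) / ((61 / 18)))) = -28.32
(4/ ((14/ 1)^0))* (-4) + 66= 50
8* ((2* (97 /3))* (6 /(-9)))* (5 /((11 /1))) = -15520 /99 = -156.77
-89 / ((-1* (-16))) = -89 / 16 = -5.56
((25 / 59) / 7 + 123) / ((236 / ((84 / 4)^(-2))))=0.00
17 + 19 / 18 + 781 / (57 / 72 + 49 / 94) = 16338749 / 26658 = 612.90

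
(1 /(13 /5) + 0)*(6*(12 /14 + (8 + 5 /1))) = 2910 /91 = 31.98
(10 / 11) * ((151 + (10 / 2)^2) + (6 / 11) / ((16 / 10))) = 38795 / 242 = 160.31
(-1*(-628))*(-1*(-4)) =2512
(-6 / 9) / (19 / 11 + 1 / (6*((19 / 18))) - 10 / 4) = 836 / 771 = 1.08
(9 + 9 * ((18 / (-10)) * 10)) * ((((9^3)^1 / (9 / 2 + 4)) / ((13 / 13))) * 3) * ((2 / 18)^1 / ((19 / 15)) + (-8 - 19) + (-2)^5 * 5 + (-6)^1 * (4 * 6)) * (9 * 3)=6682693428 / 19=351720706.74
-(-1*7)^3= 343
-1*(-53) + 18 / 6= 56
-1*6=-6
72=72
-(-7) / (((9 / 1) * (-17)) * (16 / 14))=-0.04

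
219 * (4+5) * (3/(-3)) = -1971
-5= -5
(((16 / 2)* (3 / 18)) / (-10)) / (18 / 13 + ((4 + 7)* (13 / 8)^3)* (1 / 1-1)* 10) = -13 / 135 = -0.10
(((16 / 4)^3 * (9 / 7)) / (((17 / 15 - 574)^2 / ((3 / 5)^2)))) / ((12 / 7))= 3888 / 73839649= 0.00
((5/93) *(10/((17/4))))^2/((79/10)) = 0.00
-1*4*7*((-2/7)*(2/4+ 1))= 12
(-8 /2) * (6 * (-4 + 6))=-48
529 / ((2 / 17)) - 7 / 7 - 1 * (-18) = 9027 / 2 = 4513.50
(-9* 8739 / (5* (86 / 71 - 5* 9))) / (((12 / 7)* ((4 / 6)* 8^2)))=39089547 / 7959040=4.91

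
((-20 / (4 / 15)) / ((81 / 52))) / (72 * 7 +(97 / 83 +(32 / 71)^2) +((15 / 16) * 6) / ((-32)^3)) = -10968183603200 / 115124031127791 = -0.10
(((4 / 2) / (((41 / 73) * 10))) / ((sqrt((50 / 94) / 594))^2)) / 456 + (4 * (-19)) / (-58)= 24651401 / 11295500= 2.18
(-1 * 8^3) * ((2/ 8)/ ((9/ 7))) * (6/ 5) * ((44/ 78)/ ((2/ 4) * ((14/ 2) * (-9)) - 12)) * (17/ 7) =191488/ 50895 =3.76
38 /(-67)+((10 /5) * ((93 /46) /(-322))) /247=-69518947 /122561894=-0.57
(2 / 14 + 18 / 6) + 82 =596 / 7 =85.14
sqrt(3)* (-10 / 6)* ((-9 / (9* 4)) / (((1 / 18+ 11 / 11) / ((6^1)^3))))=1620* sqrt(3) / 19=147.68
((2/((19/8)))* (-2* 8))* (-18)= 242.53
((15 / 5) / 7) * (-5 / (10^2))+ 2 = 277 / 140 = 1.98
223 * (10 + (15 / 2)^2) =59095 / 4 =14773.75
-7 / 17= -0.41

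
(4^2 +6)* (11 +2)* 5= 1430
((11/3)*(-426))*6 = -9372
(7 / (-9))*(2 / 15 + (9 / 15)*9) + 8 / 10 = -473 / 135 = -3.50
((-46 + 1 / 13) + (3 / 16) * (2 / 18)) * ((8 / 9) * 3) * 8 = -979.25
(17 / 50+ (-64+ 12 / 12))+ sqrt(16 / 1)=-2933 / 50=-58.66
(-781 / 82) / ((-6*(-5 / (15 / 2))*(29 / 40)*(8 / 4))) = -3905 / 2378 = -1.64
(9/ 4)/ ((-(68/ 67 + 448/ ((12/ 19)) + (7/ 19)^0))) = -1809/ 571924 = -0.00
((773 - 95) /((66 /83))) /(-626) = -1.36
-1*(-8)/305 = 8/305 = 0.03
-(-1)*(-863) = -863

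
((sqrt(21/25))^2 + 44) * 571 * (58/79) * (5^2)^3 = 23203298750/79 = 293712642.41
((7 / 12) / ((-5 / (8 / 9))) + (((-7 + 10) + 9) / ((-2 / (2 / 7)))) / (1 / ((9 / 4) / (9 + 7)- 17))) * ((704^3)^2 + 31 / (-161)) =1706896476375434112349415 / 486864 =3505899956405554964.73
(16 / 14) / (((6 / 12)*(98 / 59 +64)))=0.03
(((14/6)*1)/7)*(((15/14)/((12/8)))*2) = 10/21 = 0.48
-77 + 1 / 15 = -1154 / 15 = -76.93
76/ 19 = 4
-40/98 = -20/49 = -0.41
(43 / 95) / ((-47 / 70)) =-602 / 893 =-0.67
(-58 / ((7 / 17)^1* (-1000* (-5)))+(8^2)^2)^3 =368285846549135537136843 / 5359375000000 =68718058831.33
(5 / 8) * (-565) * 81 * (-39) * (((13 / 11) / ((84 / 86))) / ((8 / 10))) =8314356375 / 4928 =1687166.47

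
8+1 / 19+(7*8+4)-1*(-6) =1407 / 19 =74.05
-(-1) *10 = 10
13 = 13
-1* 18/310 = -9/155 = -0.06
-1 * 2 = -2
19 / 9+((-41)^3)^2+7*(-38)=42750935794 / 9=4750103977.11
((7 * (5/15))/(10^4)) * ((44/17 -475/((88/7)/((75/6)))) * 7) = -68863669/89760000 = -0.77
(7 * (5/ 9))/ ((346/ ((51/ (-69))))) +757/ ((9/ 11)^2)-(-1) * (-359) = 497512889/ 644598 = 771.82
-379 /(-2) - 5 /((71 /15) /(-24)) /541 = 14561369 /76822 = 189.55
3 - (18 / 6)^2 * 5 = -42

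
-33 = -33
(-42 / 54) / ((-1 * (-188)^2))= 7 / 318096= 0.00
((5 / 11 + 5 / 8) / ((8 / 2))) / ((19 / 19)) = 95 / 352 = 0.27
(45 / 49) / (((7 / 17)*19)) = 765 / 6517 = 0.12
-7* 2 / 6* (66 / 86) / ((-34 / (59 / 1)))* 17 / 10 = 4543 / 860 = 5.28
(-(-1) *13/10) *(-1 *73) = -949/10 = -94.90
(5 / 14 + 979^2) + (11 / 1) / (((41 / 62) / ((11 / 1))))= 550250367 / 574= 958624.33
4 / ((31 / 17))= 68 / 31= 2.19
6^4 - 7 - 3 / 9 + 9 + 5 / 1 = 3908 / 3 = 1302.67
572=572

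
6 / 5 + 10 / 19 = 164 / 95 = 1.73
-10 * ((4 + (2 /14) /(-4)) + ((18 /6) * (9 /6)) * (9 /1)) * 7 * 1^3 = -6225 /2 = -3112.50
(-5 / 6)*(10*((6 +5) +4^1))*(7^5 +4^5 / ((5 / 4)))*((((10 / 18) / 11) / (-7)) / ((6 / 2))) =5298.88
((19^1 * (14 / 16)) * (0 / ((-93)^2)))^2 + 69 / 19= 69 / 19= 3.63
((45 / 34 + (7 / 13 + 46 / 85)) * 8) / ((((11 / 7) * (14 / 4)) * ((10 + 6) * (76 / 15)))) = 15933 / 369512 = 0.04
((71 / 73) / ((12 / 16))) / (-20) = -71 / 1095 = -0.06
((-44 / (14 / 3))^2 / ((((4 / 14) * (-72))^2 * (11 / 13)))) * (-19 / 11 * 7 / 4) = -1729 / 2304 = -0.75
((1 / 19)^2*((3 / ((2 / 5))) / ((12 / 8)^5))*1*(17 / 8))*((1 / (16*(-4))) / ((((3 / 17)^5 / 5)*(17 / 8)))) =-35496425 / 28422252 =-1.25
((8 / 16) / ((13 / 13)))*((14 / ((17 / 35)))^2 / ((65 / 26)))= 48020 / 289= 166.16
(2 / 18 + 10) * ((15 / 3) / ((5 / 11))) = 1001 / 9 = 111.22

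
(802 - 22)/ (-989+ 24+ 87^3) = 390/ 328769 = 0.00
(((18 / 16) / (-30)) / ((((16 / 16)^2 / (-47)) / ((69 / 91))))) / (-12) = -3243 / 29120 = -0.11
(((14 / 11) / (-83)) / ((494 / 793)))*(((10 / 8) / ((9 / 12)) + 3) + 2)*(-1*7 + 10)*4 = -34160 / 17347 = -1.97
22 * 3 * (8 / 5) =528 / 5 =105.60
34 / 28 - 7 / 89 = 1415 / 1246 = 1.14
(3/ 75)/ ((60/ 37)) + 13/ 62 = 0.23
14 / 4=7 / 2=3.50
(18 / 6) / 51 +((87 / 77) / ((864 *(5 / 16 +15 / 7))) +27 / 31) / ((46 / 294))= 5.63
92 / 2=46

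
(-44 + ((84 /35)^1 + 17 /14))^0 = 1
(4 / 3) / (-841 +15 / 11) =-11 / 6927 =-0.00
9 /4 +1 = 13 /4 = 3.25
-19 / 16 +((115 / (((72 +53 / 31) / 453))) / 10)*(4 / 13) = 9771253 / 475280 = 20.56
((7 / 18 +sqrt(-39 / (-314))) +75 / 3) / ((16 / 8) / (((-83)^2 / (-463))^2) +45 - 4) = 47458321*sqrt(12246) / 611113048286 +21688452697 / 35031958182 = 0.63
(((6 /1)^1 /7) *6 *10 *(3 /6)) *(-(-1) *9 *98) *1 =22680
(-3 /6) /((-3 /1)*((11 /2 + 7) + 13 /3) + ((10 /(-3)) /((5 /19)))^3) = 0.00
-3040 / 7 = -434.29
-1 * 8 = -8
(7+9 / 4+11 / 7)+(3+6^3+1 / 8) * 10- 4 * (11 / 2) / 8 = 61581 / 28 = 2199.32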